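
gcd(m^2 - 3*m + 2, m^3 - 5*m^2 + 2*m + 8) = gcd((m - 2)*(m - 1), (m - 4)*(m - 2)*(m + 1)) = m - 2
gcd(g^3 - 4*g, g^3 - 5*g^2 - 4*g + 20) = g^2 - 4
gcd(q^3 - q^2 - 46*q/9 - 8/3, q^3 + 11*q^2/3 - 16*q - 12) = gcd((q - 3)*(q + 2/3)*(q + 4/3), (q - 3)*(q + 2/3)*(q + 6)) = q^2 - 7*q/3 - 2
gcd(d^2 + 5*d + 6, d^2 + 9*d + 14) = d + 2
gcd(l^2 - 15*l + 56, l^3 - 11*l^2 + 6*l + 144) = l - 8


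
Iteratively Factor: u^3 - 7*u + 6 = (u - 1)*(u^2 + u - 6) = (u - 2)*(u - 1)*(u + 3)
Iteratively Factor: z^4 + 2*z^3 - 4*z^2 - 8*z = (z + 2)*(z^3 - 4*z) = z*(z + 2)*(z^2 - 4) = z*(z + 2)^2*(z - 2)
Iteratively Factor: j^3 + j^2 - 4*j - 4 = (j - 2)*(j^2 + 3*j + 2) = (j - 2)*(j + 1)*(j + 2)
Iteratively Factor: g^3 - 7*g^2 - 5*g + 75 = (g + 3)*(g^2 - 10*g + 25) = (g - 5)*(g + 3)*(g - 5)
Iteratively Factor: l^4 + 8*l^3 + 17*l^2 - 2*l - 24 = (l + 4)*(l^3 + 4*l^2 + l - 6) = (l + 2)*(l + 4)*(l^2 + 2*l - 3) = (l + 2)*(l + 3)*(l + 4)*(l - 1)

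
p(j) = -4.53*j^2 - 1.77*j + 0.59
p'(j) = -9.06*j - 1.77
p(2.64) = -35.66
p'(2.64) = -25.69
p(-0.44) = 0.49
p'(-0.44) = 2.22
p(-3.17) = -39.32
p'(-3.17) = 26.95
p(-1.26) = -4.37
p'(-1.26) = 9.65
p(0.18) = 0.12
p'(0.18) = -3.40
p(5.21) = -131.59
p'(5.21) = -48.97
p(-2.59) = -25.21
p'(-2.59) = 21.70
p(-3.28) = -42.34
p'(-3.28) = 27.95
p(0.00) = 0.59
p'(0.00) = -1.77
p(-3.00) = -34.87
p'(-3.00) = 25.41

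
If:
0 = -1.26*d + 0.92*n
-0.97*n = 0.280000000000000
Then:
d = -0.21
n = -0.29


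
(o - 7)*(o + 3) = o^2 - 4*o - 21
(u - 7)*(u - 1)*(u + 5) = u^3 - 3*u^2 - 33*u + 35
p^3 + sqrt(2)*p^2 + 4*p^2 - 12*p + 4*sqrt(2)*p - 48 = (p + 4)*(p - 2*sqrt(2))*(p + 3*sqrt(2))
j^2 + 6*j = j*(j + 6)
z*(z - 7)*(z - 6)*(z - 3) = z^4 - 16*z^3 + 81*z^2 - 126*z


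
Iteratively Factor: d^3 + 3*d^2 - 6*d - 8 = (d - 2)*(d^2 + 5*d + 4) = (d - 2)*(d + 4)*(d + 1)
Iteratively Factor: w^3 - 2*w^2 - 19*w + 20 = (w - 1)*(w^2 - w - 20) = (w - 5)*(w - 1)*(w + 4)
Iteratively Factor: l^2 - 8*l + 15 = (l - 3)*(l - 5)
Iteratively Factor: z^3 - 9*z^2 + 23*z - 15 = (z - 5)*(z^2 - 4*z + 3) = (z - 5)*(z - 3)*(z - 1)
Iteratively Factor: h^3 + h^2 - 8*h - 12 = (h + 2)*(h^2 - h - 6) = (h - 3)*(h + 2)*(h + 2)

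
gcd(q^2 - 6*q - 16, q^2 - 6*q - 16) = q^2 - 6*q - 16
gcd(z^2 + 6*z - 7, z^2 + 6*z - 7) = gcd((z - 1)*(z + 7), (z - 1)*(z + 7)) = z^2 + 6*z - 7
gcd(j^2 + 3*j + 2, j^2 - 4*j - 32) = 1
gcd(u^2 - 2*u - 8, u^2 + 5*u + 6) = u + 2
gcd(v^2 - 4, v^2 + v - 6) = v - 2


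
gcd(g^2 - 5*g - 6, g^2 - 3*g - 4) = g + 1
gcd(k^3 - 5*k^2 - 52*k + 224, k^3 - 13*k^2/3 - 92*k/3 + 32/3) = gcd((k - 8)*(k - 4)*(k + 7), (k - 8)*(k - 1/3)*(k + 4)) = k - 8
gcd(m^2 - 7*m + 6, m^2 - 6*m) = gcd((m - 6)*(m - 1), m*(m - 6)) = m - 6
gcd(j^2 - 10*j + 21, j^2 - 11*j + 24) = j - 3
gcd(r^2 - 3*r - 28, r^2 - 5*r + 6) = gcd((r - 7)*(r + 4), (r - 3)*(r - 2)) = 1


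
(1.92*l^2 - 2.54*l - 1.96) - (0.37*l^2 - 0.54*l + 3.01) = 1.55*l^2 - 2.0*l - 4.97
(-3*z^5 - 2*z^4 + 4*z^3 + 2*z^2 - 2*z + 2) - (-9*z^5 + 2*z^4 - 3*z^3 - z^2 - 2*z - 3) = 6*z^5 - 4*z^4 + 7*z^3 + 3*z^2 + 5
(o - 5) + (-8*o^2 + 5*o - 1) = -8*o^2 + 6*o - 6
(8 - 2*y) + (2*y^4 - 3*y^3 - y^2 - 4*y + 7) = 2*y^4 - 3*y^3 - y^2 - 6*y + 15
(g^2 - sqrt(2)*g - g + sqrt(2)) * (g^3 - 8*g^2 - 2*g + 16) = g^5 - 9*g^4 - sqrt(2)*g^4 + 6*g^3 + 9*sqrt(2)*g^3 - 6*sqrt(2)*g^2 + 18*g^2 - 18*sqrt(2)*g - 16*g + 16*sqrt(2)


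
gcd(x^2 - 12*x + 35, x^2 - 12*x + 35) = x^2 - 12*x + 35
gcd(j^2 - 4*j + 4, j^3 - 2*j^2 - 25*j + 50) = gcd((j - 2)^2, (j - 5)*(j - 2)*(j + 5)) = j - 2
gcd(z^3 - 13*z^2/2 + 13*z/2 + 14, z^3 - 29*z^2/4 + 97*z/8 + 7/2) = z^2 - 15*z/2 + 14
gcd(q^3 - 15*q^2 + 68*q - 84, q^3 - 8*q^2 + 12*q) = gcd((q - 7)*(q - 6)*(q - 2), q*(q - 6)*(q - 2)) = q^2 - 8*q + 12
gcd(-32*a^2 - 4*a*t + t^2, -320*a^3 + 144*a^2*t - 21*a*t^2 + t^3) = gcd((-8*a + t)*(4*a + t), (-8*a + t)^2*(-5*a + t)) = -8*a + t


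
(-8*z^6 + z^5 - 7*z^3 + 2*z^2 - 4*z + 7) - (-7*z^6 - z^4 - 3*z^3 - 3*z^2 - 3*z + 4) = -z^6 + z^5 + z^4 - 4*z^3 + 5*z^2 - z + 3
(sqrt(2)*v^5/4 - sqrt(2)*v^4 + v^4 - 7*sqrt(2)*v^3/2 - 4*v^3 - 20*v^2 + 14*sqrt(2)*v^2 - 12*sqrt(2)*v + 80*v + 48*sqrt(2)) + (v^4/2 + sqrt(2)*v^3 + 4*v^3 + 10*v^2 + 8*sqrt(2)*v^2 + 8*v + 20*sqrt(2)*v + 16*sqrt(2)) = sqrt(2)*v^5/4 - sqrt(2)*v^4 + 3*v^4/2 - 5*sqrt(2)*v^3/2 - 10*v^2 + 22*sqrt(2)*v^2 + 8*sqrt(2)*v + 88*v + 64*sqrt(2)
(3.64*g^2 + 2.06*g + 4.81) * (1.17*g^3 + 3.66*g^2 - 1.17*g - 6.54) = 4.2588*g^5 + 15.7326*g^4 + 8.9085*g^3 - 8.6112*g^2 - 19.1001*g - 31.4574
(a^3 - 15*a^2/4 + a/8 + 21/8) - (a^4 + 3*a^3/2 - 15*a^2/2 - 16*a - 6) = -a^4 - a^3/2 + 15*a^2/4 + 129*a/8 + 69/8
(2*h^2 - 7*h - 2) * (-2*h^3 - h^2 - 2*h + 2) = -4*h^5 + 12*h^4 + 7*h^3 + 20*h^2 - 10*h - 4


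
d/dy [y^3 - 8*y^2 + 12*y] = 3*y^2 - 16*y + 12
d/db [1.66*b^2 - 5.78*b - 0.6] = 3.32*b - 5.78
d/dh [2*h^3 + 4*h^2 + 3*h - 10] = 6*h^2 + 8*h + 3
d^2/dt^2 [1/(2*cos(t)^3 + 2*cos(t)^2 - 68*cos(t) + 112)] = ((-133*cos(t) + 8*cos(2*t) + 9*cos(3*t))*(cos(t)^3 + cos(t)^2 - 34*cos(t) + 56)/8 + (3*cos(t)^2 + 2*cos(t) - 34)^2*sin(t)^2)/(cos(t)^3 + cos(t)^2 - 34*cos(t) + 56)^3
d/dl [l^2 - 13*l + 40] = 2*l - 13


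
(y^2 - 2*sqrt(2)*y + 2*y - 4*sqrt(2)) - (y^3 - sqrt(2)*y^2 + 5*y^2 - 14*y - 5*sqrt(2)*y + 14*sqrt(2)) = -y^3 - 4*y^2 + sqrt(2)*y^2 + 3*sqrt(2)*y + 16*y - 18*sqrt(2)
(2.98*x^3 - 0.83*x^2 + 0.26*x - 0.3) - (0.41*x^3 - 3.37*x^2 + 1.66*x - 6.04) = 2.57*x^3 + 2.54*x^2 - 1.4*x + 5.74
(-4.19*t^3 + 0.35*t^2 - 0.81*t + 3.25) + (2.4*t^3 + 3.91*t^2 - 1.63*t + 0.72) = -1.79*t^3 + 4.26*t^2 - 2.44*t + 3.97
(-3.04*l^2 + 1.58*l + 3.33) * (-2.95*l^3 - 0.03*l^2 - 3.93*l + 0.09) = 8.968*l^5 - 4.5698*l^4 + 2.0763*l^3 - 6.5829*l^2 - 12.9447*l + 0.2997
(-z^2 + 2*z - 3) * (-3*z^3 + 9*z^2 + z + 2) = 3*z^5 - 15*z^4 + 26*z^3 - 27*z^2 + z - 6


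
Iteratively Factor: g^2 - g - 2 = (g - 2)*(g + 1)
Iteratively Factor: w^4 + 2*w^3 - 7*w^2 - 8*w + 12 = (w + 2)*(w^3 - 7*w + 6) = (w + 2)*(w + 3)*(w^2 - 3*w + 2) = (w - 2)*(w + 2)*(w + 3)*(w - 1)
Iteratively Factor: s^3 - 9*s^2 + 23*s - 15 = (s - 5)*(s^2 - 4*s + 3) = (s - 5)*(s - 3)*(s - 1)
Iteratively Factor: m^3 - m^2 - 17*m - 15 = (m + 3)*(m^2 - 4*m - 5) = (m - 5)*(m + 3)*(m + 1)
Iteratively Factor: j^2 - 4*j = (j - 4)*(j)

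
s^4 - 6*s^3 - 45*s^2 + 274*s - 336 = (s - 8)*(s - 3)*(s - 2)*(s + 7)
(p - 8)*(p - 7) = p^2 - 15*p + 56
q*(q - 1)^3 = q^4 - 3*q^3 + 3*q^2 - q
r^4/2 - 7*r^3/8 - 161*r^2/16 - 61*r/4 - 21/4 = (r/2 + 1)*(r - 6)*(r + 1/2)*(r + 7/4)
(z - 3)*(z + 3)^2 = z^3 + 3*z^2 - 9*z - 27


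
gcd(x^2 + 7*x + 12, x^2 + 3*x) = x + 3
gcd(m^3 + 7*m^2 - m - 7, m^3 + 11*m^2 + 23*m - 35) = m^2 + 6*m - 7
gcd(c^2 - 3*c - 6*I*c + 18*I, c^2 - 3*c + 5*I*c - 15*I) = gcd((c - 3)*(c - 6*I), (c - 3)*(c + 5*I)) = c - 3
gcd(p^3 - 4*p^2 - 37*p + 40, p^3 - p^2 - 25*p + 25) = p^2 + 4*p - 5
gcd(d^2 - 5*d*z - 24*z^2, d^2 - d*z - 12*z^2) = d + 3*z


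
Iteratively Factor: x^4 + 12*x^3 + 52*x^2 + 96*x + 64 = (x + 2)*(x^3 + 10*x^2 + 32*x + 32) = (x + 2)*(x + 4)*(x^2 + 6*x + 8) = (x + 2)^2*(x + 4)*(x + 4)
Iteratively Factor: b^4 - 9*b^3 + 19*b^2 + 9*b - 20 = (b - 4)*(b^3 - 5*b^2 - b + 5) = (b - 4)*(b - 1)*(b^2 - 4*b - 5) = (b - 4)*(b - 1)*(b + 1)*(b - 5)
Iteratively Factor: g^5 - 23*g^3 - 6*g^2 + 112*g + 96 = (g - 4)*(g^4 + 4*g^3 - 7*g^2 - 34*g - 24) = (g - 4)*(g + 2)*(g^3 + 2*g^2 - 11*g - 12) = (g - 4)*(g - 3)*(g + 2)*(g^2 + 5*g + 4) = (g - 4)*(g - 3)*(g + 1)*(g + 2)*(g + 4)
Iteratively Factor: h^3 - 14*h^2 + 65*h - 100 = (h - 4)*(h^2 - 10*h + 25) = (h - 5)*(h - 4)*(h - 5)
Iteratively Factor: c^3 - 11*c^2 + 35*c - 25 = (c - 5)*(c^2 - 6*c + 5) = (c - 5)*(c - 1)*(c - 5)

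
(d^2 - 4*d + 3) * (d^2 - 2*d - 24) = d^4 - 6*d^3 - 13*d^2 + 90*d - 72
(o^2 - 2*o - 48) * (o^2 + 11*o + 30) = o^4 + 9*o^3 - 40*o^2 - 588*o - 1440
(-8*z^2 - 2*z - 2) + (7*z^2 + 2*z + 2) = -z^2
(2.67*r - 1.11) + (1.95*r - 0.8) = 4.62*r - 1.91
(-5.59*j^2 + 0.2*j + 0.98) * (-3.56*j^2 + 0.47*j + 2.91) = 19.9004*j^4 - 3.3393*j^3 - 19.6617*j^2 + 1.0426*j + 2.8518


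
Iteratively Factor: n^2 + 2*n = (n + 2)*(n)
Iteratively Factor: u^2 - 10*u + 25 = (u - 5)*(u - 5)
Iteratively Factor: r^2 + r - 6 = (r - 2)*(r + 3)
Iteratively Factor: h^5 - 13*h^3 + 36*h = (h - 3)*(h^4 + 3*h^3 - 4*h^2 - 12*h) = h*(h - 3)*(h^3 + 3*h^2 - 4*h - 12) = h*(h - 3)*(h + 3)*(h^2 - 4) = h*(h - 3)*(h - 2)*(h + 3)*(h + 2)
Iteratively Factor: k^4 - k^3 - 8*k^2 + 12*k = (k - 2)*(k^3 + k^2 - 6*k) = k*(k - 2)*(k^2 + k - 6) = k*(k - 2)*(k + 3)*(k - 2)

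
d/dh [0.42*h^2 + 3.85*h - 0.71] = 0.84*h + 3.85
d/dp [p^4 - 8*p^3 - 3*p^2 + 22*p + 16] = 4*p^3 - 24*p^2 - 6*p + 22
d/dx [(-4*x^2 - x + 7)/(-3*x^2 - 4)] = (-3*x^2 + 74*x + 4)/(9*x^4 + 24*x^2 + 16)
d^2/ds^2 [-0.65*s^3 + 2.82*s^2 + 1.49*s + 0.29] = 5.64 - 3.9*s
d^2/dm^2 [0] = 0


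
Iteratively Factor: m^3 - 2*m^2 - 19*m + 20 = (m + 4)*(m^2 - 6*m + 5) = (m - 5)*(m + 4)*(m - 1)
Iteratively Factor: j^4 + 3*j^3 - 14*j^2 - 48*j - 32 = (j - 4)*(j^3 + 7*j^2 + 14*j + 8) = (j - 4)*(j + 4)*(j^2 + 3*j + 2) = (j - 4)*(j + 2)*(j + 4)*(j + 1)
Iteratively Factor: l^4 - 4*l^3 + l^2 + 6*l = (l - 3)*(l^3 - l^2 - 2*l) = (l - 3)*(l - 2)*(l^2 + l) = l*(l - 3)*(l - 2)*(l + 1)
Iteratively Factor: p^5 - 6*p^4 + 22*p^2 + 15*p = (p + 1)*(p^4 - 7*p^3 + 7*p^2 + 15*p) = (p + 1)^2*(p^3 - 8*p^2 + 15*p) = (p - 5)*(p + 1)^2*(p^2 - 3*p) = p*(p - 5)*(p + 1)^2*(p - 3)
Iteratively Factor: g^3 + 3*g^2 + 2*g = (g)*(g^2 + 3*g + 2) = g*(g + 1)*(g + 2)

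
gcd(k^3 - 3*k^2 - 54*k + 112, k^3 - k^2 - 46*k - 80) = k - 8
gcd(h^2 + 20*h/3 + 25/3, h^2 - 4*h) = 1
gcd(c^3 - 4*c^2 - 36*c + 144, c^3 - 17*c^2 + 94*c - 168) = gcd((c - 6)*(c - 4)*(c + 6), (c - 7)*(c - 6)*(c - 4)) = c^2 - 10*c + 24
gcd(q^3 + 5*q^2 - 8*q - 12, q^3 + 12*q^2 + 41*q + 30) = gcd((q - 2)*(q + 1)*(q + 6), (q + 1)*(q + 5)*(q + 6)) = q^2 + 7*q + 6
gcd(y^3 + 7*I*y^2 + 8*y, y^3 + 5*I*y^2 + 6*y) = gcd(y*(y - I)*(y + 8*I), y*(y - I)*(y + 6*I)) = y^2 - I*y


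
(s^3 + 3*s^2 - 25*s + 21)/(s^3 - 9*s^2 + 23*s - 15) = (s + 7)/(s - 5)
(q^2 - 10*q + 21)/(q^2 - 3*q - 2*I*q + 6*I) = (q - 7)/(q - 2*I)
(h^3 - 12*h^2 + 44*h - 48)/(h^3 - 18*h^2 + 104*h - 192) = (h - 2)/(h - 8)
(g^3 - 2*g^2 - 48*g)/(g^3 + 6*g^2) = (g - 8)/g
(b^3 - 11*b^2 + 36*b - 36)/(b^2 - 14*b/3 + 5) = 3*(b^2 - 8*b + 12)/(3*b - 5)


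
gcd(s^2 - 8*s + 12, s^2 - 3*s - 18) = s - 6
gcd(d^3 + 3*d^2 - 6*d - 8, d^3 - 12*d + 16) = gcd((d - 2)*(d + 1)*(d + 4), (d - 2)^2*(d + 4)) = d^2 + 2*d - 8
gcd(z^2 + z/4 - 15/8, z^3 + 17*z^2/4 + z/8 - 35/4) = z - 5/4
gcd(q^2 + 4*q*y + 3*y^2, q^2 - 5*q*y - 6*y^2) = q + y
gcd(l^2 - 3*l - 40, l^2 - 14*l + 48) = l - 8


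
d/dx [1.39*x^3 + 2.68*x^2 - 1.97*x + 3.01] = 4.17*x^2 + 5.36*x - 1.97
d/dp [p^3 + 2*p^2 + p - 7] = 3*p^2 + 4*p + 1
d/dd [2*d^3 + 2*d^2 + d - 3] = 6*d^2 + 4*d + 1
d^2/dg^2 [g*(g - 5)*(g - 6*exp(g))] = -6*g^2*exp(g) + 6*g*exp(g) + 6*g + 48*exp(g) - 10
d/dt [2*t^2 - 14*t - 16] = 4*t - 14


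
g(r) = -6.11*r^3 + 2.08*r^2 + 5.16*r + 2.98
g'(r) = -18.33*r^2 + 4.16*r + 5.16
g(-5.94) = 1326.28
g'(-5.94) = -666.30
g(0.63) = 5.53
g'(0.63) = 0.51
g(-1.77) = 34.24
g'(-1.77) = -59.63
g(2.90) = -113.58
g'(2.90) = -136.93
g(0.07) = 3.35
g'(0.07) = 5.36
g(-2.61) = 112.31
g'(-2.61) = -130.56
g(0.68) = 5.53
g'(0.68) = -0.49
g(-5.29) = 938.39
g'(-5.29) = -529.79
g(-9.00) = 4579.21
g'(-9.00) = -1517.01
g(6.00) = -1210.94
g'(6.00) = -629.76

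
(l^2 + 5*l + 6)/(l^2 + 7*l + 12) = (l + 2)/(l + 4)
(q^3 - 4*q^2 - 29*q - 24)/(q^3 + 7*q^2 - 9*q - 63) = (q^2 - 7*q - 8)/(q^2 + 4*q - 21)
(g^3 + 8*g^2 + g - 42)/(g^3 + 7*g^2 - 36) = (g + 7)/(g + 6)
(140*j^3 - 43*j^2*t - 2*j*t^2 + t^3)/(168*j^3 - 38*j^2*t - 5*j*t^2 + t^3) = (-35*j^2 + 2*j*t + t^2)/(-42*j^2 - j*t + t^2)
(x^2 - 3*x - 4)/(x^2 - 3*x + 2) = (x^2 - 3*x - 4)/(x^2 - 3*x + 2)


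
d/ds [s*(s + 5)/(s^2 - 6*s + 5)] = (-11*s^2 + 10*s + 25)/(s^4 - 12*s^3 + 46*s^2 - 60*s + 25)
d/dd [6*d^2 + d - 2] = 12*d + 1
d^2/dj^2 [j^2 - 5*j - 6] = 2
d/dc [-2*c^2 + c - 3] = 1 - 4*c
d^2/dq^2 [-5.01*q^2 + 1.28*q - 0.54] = -10.0200000000000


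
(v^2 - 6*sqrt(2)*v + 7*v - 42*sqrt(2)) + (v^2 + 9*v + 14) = 2*v^2 - 6*sqrt(2)*v + 16*v - 42*sqrt(2) + 14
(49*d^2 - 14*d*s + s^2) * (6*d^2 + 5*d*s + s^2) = 294*d^4 + 161*d^3*s - 15*d^2*s^2 - 9*d*s^3 + s^4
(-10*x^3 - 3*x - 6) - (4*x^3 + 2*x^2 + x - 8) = -14*x^3 - 2*x^2 - 4*x + 2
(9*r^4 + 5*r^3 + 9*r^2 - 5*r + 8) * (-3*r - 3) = -27*r^5 - 42*r^4 - 42*r^3 - 12*r^2 - 9*r - 24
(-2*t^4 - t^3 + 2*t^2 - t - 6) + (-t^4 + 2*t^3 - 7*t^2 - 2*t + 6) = -3*t^4 + t^3 - 5*t^2 - 3*t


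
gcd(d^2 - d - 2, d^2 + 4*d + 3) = d + 1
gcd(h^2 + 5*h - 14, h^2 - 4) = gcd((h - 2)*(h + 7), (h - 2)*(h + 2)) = h - 2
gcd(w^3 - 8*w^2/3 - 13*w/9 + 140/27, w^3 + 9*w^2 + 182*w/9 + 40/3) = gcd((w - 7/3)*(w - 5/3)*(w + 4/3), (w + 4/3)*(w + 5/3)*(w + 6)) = w + 4/3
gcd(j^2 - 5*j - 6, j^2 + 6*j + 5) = j + 1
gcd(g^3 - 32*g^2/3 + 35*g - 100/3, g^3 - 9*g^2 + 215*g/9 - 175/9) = g^2 - 20*g/3 + 25/3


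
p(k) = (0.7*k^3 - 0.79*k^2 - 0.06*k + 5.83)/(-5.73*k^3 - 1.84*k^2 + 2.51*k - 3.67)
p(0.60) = -1.39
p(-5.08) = -0.15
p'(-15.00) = -0.00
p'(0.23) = -0.31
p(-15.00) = -0.13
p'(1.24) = 0.73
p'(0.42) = 1.15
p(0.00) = -1.59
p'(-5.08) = -0.00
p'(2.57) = 0.04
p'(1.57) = 0.32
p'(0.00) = -1.07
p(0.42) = -1.70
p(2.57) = -0.12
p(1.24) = -0.41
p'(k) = (2.1*k^2 - 1.58*k - 0.06)/(-5.73*k^3 - 1.84*k^2 + 2.51*k - 3.67) + (17.19*k^2 + 3.68*k - 2.51)*(0.7*k^3 - 0.79*k^2 - 0.06*k + 5.83)/(-5.73*k^3 - 1.84*k^2 + 2.51*k - 3.67)^2 = (-5.8147*k^4 + 2.8264*k^3 + 90.4174*k^2 + 27.253*k - 14.4131)/(32.8329*k^6 + 21.0864*k^5 - 25.379*k^4 + 32.8214*k^3 + 19.8057*k^2 - 18.4234*k + 13.4689)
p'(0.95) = 1.47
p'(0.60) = 2.08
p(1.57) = -0.25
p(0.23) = -1.77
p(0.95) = -0.72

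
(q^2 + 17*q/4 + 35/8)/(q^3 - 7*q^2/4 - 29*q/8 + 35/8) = (2*q + 5)/(2*q^2 - 7*q + 5)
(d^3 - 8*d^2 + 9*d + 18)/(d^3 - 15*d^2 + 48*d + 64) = (d^2 - 9*d + 18)/(d^2 - 16*d + 64)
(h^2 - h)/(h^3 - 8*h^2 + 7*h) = 1/(h - 7)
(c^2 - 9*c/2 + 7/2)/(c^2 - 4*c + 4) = (2*c^2 - 9*c + 7)/(2*(c^2 - 4*c + 4))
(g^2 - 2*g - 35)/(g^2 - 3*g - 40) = (g - 7)/(g - 8)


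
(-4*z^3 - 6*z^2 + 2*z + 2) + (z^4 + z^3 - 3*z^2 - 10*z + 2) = z^4 - 3*z^3 - 9*z^2 - 8*z + 4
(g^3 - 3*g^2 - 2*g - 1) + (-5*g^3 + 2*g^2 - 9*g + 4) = -4*g^3 - g^2 - 11*g + 3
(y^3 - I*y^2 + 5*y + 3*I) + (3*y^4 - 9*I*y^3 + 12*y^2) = 3*y^4 + y^3 - 9*I*y^3 + 12*y^2 - I*y^2 + 5*y + 3*I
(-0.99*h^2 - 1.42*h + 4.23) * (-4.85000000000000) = 4.8015*h^2 + 6.887*h - 20.5155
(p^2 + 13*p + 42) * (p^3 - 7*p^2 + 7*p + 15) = p^5 + 6*p^4 - 42*p^3 - 188*p^2 + 489*p + 630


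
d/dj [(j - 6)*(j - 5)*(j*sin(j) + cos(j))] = j*(j - 6)*(j - 5)*cos(j) + (j - 6)*(j*sin(j) + cos(j)) + (j - 5)*(j*sin(j) + cos(j))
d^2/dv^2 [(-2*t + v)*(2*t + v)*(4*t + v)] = 8*t + 6*v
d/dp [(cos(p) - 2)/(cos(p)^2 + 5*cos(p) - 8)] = (cos(p)^2 - 4*cos(p) - 2)*sin(p)/(cos(p)^2 + 5*cos(p) - 8)^2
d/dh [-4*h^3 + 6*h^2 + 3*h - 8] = -12*h^2 + 12*h + 3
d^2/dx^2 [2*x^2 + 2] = 4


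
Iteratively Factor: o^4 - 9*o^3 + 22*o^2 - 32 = (o - 2)*(o^3 - 7*o^2 + 8*o + 16) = (o - 2)*(o + 1)*(o^2 - 8*o + 16) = (o - 4)*(o - 2)*(o + 1)*(o - 4)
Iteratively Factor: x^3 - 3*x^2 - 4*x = (x + 1)*(x^2 - 4*x) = (x - 4)*(x + 1)*(x)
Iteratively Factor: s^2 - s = (s)*(s - 1)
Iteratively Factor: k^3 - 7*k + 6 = (k - 2)*(k^2 + 2*k - 3) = (k - 2)*(k + 3)*(k - 1)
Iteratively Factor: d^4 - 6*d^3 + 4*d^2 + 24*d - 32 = (d - 2)*(d^3 - 4*d^2 - 4*d + 16) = (d - 2)^2*(d^2 - 2*d - 8) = (d - 2)^2*(d + 2)*(d - 4)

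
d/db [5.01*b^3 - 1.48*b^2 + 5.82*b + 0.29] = 15.03*b^2 - 2.96*b + 5.82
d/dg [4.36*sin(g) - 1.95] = 4.36*cos(g)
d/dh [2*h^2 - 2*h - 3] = 4*h - 2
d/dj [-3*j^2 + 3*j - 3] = 3 - 6*j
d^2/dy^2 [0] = 0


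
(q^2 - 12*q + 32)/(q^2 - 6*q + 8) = (q - 8)/(q - 2)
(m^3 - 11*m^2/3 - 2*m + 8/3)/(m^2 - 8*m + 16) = (3*m^2 + m - 2)/(3*(m - 4))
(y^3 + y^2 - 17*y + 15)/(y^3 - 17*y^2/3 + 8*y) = 3*(y^2 + 4*y - 5)/(y*(3*y - 8))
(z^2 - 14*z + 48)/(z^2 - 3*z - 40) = (z - 6)/(z + 5)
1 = 1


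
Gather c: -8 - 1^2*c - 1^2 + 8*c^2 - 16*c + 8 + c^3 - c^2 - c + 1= c^3 + 7*c^2 - 18*c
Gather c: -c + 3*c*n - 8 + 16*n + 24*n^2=c*(3*n - 1) + 24*n^2 + 16*n - 8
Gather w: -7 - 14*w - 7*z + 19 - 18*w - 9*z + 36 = -32*w - 16*z + 48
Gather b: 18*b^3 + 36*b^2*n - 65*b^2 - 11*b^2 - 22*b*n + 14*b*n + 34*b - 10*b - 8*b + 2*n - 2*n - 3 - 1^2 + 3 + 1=18*b^3 + b^2*(36*n - 76) + b*(16 - 8*n)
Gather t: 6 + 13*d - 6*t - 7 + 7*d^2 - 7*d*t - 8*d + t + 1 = 7*d^2 + 5*d + t*(-7*d - 5)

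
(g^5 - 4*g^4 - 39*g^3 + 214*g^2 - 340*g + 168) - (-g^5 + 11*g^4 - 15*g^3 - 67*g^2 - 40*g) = 2*g^5 - 15*g^4 - 24*g^3 + 281*g^2 - 300*g + 168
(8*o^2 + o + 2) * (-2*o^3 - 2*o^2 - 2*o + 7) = -16*o^5 - 18*o^4 - 22*o^3 + 50*o^2 + 3*o + 14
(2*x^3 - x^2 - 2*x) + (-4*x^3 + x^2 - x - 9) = -2*x^3 - 3*x - 9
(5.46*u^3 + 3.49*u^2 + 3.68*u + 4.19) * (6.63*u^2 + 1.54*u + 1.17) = 36.1998*u^5 + 31.5471*u^4 + 36.1612*u^3 + 37.5302*u^2 + 10.7582*u + 4.9023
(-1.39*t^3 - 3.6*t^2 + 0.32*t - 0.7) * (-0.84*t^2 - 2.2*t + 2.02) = 1.1676*t^5 + 6.082*t^4 + 4.8434*t^3 - 7.388*t^2 + 2.1864*t - 1.414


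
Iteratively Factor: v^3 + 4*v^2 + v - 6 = (v - 1)*(v^2 + 5*v + 6) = (v - 1)*(v + 2)*(v + 3)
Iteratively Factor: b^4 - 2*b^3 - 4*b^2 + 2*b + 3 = (b + 1)*(b^3 - 3*b^2 - b + 3) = (b - 1)*(b + 1)*(b^2 - 2*b - 3) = (b - 1)*(b + 1)^2*(b - 3)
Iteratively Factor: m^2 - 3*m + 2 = (m - 2)*(m - 1)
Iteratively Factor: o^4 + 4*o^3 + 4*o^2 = (o + 2)*(o^3 + 2*o^2) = (o + 2)^2*(o^2) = o*(o + 2)^2*(o)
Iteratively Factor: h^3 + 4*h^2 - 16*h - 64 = (h + 4)*(h^2 - 16) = (h - 4)*(h + 4)*(h + 4)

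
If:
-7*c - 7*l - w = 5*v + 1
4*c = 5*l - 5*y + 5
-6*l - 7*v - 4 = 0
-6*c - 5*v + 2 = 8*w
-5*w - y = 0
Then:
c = 2480/5289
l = -2735/5289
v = -226/1763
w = -38/1763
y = 190/1763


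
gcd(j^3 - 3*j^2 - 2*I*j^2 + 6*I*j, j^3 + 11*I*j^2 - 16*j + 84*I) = j - 2*I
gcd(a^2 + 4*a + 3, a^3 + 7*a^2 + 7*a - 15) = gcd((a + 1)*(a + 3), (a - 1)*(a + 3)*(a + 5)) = a + 3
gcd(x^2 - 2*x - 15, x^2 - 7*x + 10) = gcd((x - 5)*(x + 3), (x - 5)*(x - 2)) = x - 5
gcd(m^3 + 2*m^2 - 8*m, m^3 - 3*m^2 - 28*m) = m^2 + 4*m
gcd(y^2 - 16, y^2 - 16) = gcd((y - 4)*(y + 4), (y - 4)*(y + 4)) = y^2 - 16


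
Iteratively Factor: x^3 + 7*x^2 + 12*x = (x + 3)*(x^2 + 4*x) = x*(x + 3)*(x + 4)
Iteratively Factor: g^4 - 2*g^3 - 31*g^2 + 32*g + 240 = (g + 3)*(g^3 - 5*g^2 - 16*g + 80) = (g - 4)*(g + 3)*(g^2 - g - 20) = (g - 5)*(g - 4)*(g + 3)*(g + 4)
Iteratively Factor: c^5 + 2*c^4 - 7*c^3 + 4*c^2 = (c - 1)*(c^4 + 3*c^3 - 4*c^2) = (c - 1)*(c + 4)*(c^3 - c^2) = (c - 1)^2*(c + 4)*(c^2) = c*(c - 1)^2*(c + 4)*(c)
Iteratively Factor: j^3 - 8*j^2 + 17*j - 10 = (j - 2)*(j^2 - 6*j + 5) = (j - 2)*(j - 1)*(j - 5)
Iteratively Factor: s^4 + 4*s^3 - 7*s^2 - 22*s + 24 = (s - 1)*(s^3 + 5*s^2 - 2*s - 24) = (s - 1)*(s + 4)*(s^2 + s - 6) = (s - 2)*(s - 1)*(s + 4)*(s + 3)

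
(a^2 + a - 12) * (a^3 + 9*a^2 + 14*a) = a^5 + 10*a^4 + 11*a^3 - 94*a^2 - 168*a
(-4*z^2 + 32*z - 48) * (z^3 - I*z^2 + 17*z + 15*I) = -4*z^5 + 32*z^4 + 4*I*z^4 - 116*z^3 - 32*I*z^3 + 544*z^2 - 12*I*z^2 - 816*z + 480*I*z - 720*I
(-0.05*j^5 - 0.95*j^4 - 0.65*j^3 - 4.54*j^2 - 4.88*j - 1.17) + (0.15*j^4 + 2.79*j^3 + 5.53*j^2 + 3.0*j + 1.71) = -0.05*j^5 - 0.8*j^4 + 2.14*j^3 + 0.99*j^2 - 1.88*j + 0.54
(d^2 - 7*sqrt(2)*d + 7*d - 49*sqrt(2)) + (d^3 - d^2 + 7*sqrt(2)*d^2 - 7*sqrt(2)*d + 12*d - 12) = d^3 + 7*sqrt(2)*d^2 - 14*sqrt(2)*d + 19*d - 49*sqrt(2) - 12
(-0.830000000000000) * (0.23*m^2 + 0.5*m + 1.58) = -0.1909*m^2 - 0.415*m - 1.3114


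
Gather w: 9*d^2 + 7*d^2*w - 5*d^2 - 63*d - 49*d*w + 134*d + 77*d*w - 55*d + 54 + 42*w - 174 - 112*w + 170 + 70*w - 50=4*d^2 + 16*d + w*(7*d^2 + 28*d)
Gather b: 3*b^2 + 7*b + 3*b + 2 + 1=3*b^2 + 10*b + 3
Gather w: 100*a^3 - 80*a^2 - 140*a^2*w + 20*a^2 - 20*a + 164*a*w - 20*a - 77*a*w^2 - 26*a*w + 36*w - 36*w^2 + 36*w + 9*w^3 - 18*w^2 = 100*a^3 - 60*a^2 - 40*a + 9*w^3 + w^2*(-77*a - 54) + w*(-140*a^2 + 138*a + 72)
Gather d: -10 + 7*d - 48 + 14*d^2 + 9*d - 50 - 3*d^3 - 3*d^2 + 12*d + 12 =-3*d^3 + 11*d^2 + 28*d - 96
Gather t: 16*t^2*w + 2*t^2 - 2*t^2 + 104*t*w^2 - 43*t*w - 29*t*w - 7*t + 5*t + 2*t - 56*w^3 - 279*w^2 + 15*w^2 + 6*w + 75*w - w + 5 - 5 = 16*t^2*w + t*(104*w^2 - 72*w) - 56*w^3 - 264*w^2 + 80*w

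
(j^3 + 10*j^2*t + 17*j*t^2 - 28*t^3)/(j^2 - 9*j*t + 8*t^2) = (-j^2 - 11*j*t - 28*t^2)/(-j + 8*t)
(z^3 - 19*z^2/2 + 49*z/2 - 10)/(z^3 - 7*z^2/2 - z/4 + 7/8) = 4*(z^2 - 9*z + 20)/(4*z^2 - 12*z - 7)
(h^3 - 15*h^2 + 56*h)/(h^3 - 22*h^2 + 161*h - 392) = h/(h - 7)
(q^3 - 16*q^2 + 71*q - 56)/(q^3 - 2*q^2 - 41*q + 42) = (q - 8)/(q + 6)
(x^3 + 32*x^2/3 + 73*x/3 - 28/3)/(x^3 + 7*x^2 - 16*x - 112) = (x - 1/3)/(x - 4)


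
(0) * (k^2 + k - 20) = 0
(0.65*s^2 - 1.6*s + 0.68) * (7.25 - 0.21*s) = -0.1365*s^3 + 5.0485*s^2 - 11.7428*s + 4.93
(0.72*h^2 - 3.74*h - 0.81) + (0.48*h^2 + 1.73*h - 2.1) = 1.2*h^2 - 2.01*h - 2.91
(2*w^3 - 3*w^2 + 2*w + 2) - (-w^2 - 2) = 2*w^3 - 2*w^2 + 2*w + 4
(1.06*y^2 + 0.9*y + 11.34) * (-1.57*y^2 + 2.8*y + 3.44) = -1.6642*y^4 + 1.555*y^3 - 11.6374*y^2 + 34.848*y + 39.0096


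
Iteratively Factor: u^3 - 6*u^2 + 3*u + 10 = (u - 2)*(u^2 - 4*u - 5) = (u - 2)*(u + 1)*(u - 5)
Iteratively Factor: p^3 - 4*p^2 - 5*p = (p - 5)*(p^2 + p) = (p - 5)*(p + 1)*(p)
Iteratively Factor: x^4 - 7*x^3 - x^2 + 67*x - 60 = (x - 1)*(x^3 - 6*x^2 - 7*x + 60) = (x - 1)*(x + 3)*(x^2 - 9*x + 20) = (x - 4)*(x - 1)*(x + 3)*(x - 5)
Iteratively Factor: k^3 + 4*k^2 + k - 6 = (k + 2)*(k^2 + 2*k - 3) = (k + 2)*(k + 3)*(k - 1)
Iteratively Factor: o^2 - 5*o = (o - 5)*(o)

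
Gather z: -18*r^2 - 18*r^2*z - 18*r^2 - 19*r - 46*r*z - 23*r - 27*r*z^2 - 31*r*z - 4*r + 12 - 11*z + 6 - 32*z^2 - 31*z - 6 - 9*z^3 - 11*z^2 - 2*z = -36*r^2 - 46*r - 9*z^3 + z^2*(-27*r - 43) + z*(-18*r^2 - 77*r - 44) + 12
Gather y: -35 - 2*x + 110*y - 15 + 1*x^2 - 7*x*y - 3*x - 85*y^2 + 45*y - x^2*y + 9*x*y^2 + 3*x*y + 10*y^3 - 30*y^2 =x^2 - 5*x + 10*y^3 + y^2*(9*x - 115) + y*(-x^2 - 4*x + 155) - 50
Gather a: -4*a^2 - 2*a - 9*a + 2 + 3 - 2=-4*a^2 - 11*a + 3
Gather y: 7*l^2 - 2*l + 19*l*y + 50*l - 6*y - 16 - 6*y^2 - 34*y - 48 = 7*l^2 + 48*l - 6*y^2 + y*(19*l - 40) - 64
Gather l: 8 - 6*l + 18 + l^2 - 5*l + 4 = l^2 - 11*l + 30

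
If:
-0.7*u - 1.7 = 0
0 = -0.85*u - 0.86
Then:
No Solution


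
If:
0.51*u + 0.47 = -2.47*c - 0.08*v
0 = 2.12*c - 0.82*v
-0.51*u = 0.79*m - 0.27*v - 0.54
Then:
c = 0.386792452830189*v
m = 1.65237640315262*v + 1.27848101265823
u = -2.03015168331484*v - 0.92156862745098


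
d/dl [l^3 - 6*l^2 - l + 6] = 3*l^2 - 12*l - 1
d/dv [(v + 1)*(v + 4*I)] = 2*v + 1 + 4*I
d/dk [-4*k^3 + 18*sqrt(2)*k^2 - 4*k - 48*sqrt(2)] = -12*k^2 + 36*sqrt(2)*k - 4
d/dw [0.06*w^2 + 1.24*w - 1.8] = 0.12*w + 1.24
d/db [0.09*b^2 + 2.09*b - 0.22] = 0.18*b + 2.09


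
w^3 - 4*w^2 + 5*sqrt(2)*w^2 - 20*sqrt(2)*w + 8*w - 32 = (w - 4)*(w + sqrt(2))*(w + 4*sqrt(2))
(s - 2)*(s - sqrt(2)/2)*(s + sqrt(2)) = s^3 - 2*s^2 + sqrt(2)*s^2/2 - sqrt(2)*s - s + 2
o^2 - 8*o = o*(o - 8)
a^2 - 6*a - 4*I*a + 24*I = (a - 6)*(a - 4*I)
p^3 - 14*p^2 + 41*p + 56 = (p - 8)*(p - 7)*(p + 1)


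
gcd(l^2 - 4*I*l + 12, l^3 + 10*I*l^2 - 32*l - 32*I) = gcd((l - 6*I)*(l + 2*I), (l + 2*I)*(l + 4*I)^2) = l + 2*I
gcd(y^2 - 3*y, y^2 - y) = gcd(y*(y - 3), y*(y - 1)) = y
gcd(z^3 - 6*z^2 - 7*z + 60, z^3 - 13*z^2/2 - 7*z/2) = 1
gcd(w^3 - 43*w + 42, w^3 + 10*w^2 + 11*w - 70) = w + 7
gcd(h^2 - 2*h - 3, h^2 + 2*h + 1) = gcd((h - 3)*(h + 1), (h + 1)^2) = h + 1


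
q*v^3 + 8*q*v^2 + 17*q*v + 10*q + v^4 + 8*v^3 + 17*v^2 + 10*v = (q + v)*(v + 1)*(v + 2)*(v + 5)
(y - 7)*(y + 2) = y^2 - 5*y - 14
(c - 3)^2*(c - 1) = c^3 - 7*c^2 + 15*c - 9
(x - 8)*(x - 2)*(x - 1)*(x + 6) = x^4 - 5*x^3 - 40*x^2 + 140*x - 96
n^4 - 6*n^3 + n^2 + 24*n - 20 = (n - 5)*(n - 2)*(n - 1)*(n + 2)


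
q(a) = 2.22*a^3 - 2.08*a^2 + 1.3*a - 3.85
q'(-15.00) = 1562.20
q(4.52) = 164.54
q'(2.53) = 33.41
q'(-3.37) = 90.96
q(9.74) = 1862.79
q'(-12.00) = 1010.26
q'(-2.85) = 67.25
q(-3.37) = -116.82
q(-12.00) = -4155.13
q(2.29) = 14.88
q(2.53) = 22.08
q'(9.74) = 592.60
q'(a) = 6.66*a^2 - 4.16*a + 1.3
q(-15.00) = -7983.85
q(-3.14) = -97.17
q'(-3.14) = 80.03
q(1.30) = -0.80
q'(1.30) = 7.15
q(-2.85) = -75.84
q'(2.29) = 26.70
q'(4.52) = 118.56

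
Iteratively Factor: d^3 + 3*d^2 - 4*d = (d + 4)*(d^2 - d) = d*(d + 4)*(d - 1)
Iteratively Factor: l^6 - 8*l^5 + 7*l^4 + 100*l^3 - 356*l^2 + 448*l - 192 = (l - 3)*(l^5 - 5*l^4 - 8*l^3 + 76*l^2 - 128*l + 64) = (l - 3)*(l + 4)*(l^4 - 9*l^3 + 28*l^2 - 36*l + 16) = (l - 4)*(l - 3)*(l + 4)*(l^3 - 5*l^2 + 8*l - 4) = (l - 4)*(l - 3)*(l - 2)*(l + 4)*(l^2 - 3*l + 2) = (l - 4)*(l - 3)*(l - 2)^2*(l + 4)*(l - 1)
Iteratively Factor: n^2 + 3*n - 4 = (n - 1)*(n + 4)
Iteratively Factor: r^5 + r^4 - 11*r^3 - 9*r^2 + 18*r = (r + 2)*(r^4 - r^3 - 9*r^2 + 9*r) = (r - 1)*(r + 2)*(r^3 - 9*r) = (r - 3)*(r - 1)*(r + 2)*(r^2 + 3*r) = r*(r - 3)*(r - 1)*(r + 2)*(r + 3)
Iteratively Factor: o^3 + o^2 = (o + 1)*(o^2) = o*(o + 1)*(o)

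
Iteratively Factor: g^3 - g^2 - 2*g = (g + 1)*(g^2 - 2*g) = (g - 2)*(g + 1)*(g)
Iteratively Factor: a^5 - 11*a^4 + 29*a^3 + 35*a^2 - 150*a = (a - 5)*(a^4 - 6*a^3 - a^2 + 30*a) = (a - 5)*(a + 2)*(a^3 - 8*a^2 + 15*a) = (a - 5)^2*(a + 2)*(a^2 - 3*a) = a*(a - 5)^2*(a + 2)*(a - 3)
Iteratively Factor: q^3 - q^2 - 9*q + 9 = (q - 1)*(q^2 - 9) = (q - 3)*(q - 1)*(q + 3)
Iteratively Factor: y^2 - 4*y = (y)*(y - 4)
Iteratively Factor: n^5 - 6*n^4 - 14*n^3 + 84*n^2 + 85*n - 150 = (n + 3)*(n^4 - 9*n^3 + 13*n^2 + 45*n - 50) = (n + 2)*(n + 3)*(n^3 - 11*n^2 + 35*n - 25) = (n - 5)*(n + 2)*(n + 3)*(n^2 - 6*n + 5) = (n - 5)^2*(n + 2)*(n + 3)*(n - 1)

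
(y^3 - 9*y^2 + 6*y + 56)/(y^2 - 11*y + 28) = y + 2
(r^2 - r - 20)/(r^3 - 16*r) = (r - 5)/(r*(r - 4))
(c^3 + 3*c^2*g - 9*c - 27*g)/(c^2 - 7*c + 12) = (c^2 + 3*c*g + 3*c + 9*g)/(c - 4)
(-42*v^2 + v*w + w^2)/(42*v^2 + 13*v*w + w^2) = (-6*v + w)/(6*v + w)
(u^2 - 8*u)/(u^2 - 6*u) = (u - 8)/(u - 6)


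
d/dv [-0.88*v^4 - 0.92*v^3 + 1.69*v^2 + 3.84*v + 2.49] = -3.52*v^3 - 2.76*v^2 + 3.38*v + 3.84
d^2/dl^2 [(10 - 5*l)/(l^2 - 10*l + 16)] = -10/(l^3 - 24*l^2 + 192*l - 512)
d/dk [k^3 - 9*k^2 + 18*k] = 3*k^2 - 18*k + 18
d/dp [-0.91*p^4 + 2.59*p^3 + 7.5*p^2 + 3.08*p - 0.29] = -3.64*p^3 + 7.77*p^2 + 15.0*p + 3.08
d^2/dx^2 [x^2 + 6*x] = 2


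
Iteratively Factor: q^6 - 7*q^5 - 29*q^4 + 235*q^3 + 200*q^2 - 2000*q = (q + 4)*(q^5 - 11*q^4 + 15*q^3 + 175*q^2 - 500*q) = (q - 5)*(q + 4)*(q^4 - 6*q^3 - 15*q^2 + 100*q) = q*(q - 5)*(q + 4)*(q^3 - 6*q^2 - 15*q + 100) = q*(q - 5)*(q + 4)^2*(q^2 - 10*q + 25) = q*(q - 5)^2*(q + 4)^2*(q - 5)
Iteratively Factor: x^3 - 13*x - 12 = (x - 4)*(x^2 + 4*x + 3) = (x - 4)*(x + 1)*(x + 3)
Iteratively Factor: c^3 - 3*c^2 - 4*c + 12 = (c - 3)*(c^2 - 4) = (c - 3)*(c + 2)*(c - 2)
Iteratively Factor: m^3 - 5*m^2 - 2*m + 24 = (m - 3)*(m^2 - 2*m - 8) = (m - 4)*(m - 3)*(m + 2)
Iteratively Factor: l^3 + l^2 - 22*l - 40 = (l + 2)*(l^2 - l - 20) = (l + 2)*(l + 4)*(l - 5)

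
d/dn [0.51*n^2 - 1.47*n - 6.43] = 1.02*n - 1.47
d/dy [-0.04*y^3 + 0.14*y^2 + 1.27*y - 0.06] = -0.12*y^2 + 0.28*y + 1.27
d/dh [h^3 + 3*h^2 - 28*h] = 3*h^2 + 6*h - 28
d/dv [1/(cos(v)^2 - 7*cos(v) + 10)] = (2*cos(v) - 7)*sin(v)/(cos(v)^2 - 7*cos(v) + 10)^2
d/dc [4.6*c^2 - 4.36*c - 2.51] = 9.2*c - 4.36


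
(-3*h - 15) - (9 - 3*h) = -24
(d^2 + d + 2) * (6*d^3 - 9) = 6*d^5 + 6*d^4 + 12*d^3 - 9*d^2 - 9*d - 18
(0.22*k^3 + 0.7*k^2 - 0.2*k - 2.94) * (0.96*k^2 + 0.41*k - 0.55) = 0.2112*k^5 + 0.7622*k^4 - 0.026*k^3 - 3.2894*k^2 - 1.0954*k + 1.617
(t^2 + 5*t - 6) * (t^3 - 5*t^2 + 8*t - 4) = t^5 - 23*t^3 + 66*t^2 - 68*t + 24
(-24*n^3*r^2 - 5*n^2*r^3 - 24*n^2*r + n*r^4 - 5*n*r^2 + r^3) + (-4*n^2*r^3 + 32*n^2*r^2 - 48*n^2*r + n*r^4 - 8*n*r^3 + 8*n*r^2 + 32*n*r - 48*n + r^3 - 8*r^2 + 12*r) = -24*n^3*r^2 - 9*n^2*r^3 + 32*n^2*r^2 - 72*n^2*r + 2*n*r^4 - 8*n*r^3 + 3*n*r^2 + 32*n*r - 48*n + 2*r^3 - 8*r^2 + 12*r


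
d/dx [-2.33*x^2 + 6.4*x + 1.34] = 6.4 - 4.66*x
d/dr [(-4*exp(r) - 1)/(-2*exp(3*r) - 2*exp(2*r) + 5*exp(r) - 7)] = (-16*exp(3*r) - 14*exp(2*r) - 4*exp(r) + 33)*exp(r)/(4*exp(6*r) + 8*exp(5*r) - 16*exp(4*r) + 8*exp(3*r) + 53*exp(2*r) - 70*exp(r) + 49)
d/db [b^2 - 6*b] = 2*b - 6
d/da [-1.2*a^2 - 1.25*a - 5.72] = -2.4*a - 1.25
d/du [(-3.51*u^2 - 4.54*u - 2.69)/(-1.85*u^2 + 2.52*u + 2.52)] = (-17.2442*u^2 - 27.6434*u - 4.662)/(3.4225*u^4 - 9.324*u^3 - 2.9736*u^2 + 12.7008*u + 6.3504)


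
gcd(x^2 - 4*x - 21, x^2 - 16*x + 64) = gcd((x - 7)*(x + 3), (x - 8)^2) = 1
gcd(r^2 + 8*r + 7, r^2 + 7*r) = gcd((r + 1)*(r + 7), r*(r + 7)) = r + 7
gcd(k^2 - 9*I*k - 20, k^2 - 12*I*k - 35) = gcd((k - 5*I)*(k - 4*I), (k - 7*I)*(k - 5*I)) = k - 5*I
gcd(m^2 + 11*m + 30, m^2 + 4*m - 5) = m + 5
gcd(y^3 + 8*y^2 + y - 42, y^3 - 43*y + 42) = y + 7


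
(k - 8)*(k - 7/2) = k^2 - 23*k/2 + 28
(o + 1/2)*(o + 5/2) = o^2 + 3*o + 5/4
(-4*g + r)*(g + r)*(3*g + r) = -12*g^3 - 13*g^2*r + r^3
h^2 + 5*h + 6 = (h + 2)*(h + 3)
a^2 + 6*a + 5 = (a + 1)*(a + 5)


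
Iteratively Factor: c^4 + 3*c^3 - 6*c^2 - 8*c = (c)*(c^3 + 3*c^2 - 6*c - 8) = c*(c + 4)*(c^2 - c - 2) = c*(c + 1)*(c + 4)*(c - 2)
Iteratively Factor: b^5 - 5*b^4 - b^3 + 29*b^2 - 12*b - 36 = (b - 2)*(b^4 - 3*b^3 - 7*b^2 + 15*b + 18) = (b - 2)*(b + 1)*(b^3 - 4*b^2 - 3*b + 18) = (b - 2)*(b + 1)*(b + 2)*(b^2 - 6*b + 9) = (b - 3)*(b - 2)*(b + 1)*(b + 2)*(b - 3)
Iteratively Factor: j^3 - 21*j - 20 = (j - 5)*(j^2 + 5*j + 4) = (j - 5)*(j + 4)*(j + 1)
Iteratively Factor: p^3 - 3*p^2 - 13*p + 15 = (p - 1)*(p^2 - 2*p - 15) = (p - 5)*(p - 1)*(p + 3)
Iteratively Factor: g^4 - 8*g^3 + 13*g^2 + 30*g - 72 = (g + 2)*(g^3 - 10*g^2 + 33*g - 36) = (g - 4)*(g + 2)*(g^2 - 6*g + 9) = (g - 4)*(g - 3)*(g + 2)*(g - 3)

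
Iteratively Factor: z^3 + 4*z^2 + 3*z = (z + 1)*(z^2 + 3*z) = z*(z + 1)*(z + 3)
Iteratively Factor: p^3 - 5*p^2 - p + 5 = (p - 5)*(p^2 - 1) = (p - 5)*(p - 1)*(p + 1)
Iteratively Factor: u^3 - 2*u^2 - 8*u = (u + 2)*(u^2 - 4*u) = (u - 4)*(u + 2)*(u)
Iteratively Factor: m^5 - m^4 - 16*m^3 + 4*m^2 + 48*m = (m + 3)*(m^4 - 4*m^3 - 4*m^2 + 16*m) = (m - 2)*(m + 3)*(m^3 - 2*m^2 - 8*m) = m*(m - 2)*(m + 3)*(m^2 - 2*m - 8) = m*(m - 4)*(m - 2)*(m + 3)*(m + 2)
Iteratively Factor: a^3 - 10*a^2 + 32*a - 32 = (a - 2)*(a^2 - 8*a + 16) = (a - 4)*(a - 2)*(a - 4)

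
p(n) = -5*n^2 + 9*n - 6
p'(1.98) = -10.80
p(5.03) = -87.23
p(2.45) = -13.96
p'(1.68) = -7.80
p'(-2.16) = 30.60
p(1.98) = -7.78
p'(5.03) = -41.30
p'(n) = 9 - 10*n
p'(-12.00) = 129.00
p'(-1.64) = 25.40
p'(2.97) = -20.70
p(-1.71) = -36.01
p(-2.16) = -48.77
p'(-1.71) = 26.10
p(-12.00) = -834.00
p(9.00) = -330.00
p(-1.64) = -34.21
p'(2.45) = -15.50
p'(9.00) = -81.00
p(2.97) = -23.37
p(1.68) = -4.99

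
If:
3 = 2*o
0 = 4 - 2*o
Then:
No Solution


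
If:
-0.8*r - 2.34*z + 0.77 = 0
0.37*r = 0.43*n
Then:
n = 0.828197674418605 - 2.51686046511628*z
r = 0.9625 - 2.925*z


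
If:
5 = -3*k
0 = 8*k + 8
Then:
No Solution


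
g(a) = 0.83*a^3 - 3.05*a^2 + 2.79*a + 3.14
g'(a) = 2.49*a^2 - 6.1*a + 2.79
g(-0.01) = 3.11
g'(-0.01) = 2.85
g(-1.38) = -8.70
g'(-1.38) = 15.95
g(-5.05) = -195.63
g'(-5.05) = 97.10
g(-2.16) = -25.48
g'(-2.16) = 27.58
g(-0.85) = -1.94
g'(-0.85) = 9.77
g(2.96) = 6.20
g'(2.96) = 6.55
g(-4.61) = -155.86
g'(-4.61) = 83.83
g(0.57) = 3.89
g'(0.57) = 0.12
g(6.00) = 89.36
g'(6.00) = 55.83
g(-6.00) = -302.68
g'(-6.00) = 129.03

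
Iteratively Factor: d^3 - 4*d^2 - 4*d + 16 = (d - 2)*(d^2 - 2*d - 8) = (d - 2)*(d + 2)*(d - 4)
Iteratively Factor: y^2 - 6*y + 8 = (y - 2)*(y - 4)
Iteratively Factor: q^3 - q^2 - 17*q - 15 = (q - 5)*(q^2 + 4*q + 3) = (q - 5)*(q + 1)*(q + 3)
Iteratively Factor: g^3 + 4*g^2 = (g)*(g^2 + 4*g) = g*(g + 4)*(g)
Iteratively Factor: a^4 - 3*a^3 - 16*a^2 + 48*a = (a + 4)*(a^3 - 7*a^2 + 12*a) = (a - 3)*(a + 4)*(a^2 - 4*a) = (a - 4)*(a - 3)*(a + 4)*(a)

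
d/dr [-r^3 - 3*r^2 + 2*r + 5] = -3*r^2 - 6*r + 2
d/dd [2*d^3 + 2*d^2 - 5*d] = 6*d^2 + 4*d - 5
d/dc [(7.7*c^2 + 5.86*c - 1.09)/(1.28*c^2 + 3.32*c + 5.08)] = (18.0632*c^2 + 81.0224*c + 33.3876)/(1.6384*c^4 + 8.4992*c^3 + 24.0272*c^2 + 33.7312*c + 25.8064)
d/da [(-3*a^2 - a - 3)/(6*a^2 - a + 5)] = (9*a^2 + 6*a - 8)/(36*a^4 - 12*a^3 + 61*a^2 - 10*a + 25)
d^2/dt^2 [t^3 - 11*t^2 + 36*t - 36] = 6*t - 22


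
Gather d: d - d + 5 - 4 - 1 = 0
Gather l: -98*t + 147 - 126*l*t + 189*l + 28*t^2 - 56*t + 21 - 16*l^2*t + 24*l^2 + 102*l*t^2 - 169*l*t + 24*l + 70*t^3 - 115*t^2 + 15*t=l^2*(24 - 16*t) + l*(102*t^2 - 295*t + 213) + 70*t^3 - 87*t^2 - 139*t + 168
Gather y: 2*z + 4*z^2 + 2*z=4*z^2 + 4*z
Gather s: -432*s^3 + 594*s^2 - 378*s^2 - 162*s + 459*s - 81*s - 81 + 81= -432*s^3 + 216*s^2 + 216*s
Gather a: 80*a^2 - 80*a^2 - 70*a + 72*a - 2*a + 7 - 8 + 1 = 0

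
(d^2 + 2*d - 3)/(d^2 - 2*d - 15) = (d - 1)/(d - 5)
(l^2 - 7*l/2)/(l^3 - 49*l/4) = 2/(2*l + 7)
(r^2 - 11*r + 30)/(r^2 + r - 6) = (r^2 - 11*r + 30)/(r^2 + r - 6)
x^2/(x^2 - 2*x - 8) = x^2/(x^2 - 2*x - 8)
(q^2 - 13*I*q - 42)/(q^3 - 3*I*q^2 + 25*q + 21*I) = (q - 6*I)/(q^2 + 4*I*q - 3)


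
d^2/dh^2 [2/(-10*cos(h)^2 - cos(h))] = 2*(100*(1 - cos(2*h))^2 - 75*cos(h)/2 + 201*cos(2*h)/2 + 15*cos(3*h)/2 - 603/2)/((10*cos(h) + 1)^3*cos(h)^3)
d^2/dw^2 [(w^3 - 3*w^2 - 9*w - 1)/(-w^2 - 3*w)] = 6*(-3*w^3 + w^2 + 3*w + 3)/(w^3*(w^3 + 9*w^2 + 27*w + 27))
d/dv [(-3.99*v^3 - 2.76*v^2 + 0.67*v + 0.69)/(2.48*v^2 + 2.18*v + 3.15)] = (-9.8952*v^4 - 17.3964*v^3 - 45.3839*v^2 - 20.8104*v + 0.6063)/(6.1504*v^4 + 10.8128*v^3 + 20.3764*v^2 + 13.734*v + 9.9225)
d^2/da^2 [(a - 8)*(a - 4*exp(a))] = -4*a*exp(a) + 24*exp(a) + 2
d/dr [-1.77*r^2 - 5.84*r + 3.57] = -3.54*r - 5.84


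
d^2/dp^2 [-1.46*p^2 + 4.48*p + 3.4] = -2.92000000000000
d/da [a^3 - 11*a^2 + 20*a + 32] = 3*a^2 - 22*a + 20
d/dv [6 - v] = -1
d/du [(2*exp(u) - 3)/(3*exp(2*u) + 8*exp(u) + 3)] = 6*(-exp(2*u) + 3*exp(u) + 5)*exp(u)/(9*exp(4*u) + 48*exp(3*u) + 82*exp(2*u) + 48*exp(u) + 9)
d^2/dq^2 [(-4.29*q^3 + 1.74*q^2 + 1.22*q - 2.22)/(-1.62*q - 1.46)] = (22.517352*q^3 + 60.880248*q^2 + 54.867384*q + 10.005456)/(4.251528*q^3 + 11.494872*q^2 + 10.359576*q + 3.112136)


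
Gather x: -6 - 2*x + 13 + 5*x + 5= 3*x + 12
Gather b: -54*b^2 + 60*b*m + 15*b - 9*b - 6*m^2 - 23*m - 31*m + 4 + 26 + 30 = -54*b^2 + b*(60*m + 6) - 6*m^2 - 54*m + 60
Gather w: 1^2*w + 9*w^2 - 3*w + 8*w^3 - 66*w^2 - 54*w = 8*w^3 - 57*w^2 - 56*w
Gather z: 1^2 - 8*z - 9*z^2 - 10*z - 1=-9*z^2 - 18*z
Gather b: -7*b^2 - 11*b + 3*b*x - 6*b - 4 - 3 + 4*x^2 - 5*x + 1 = -7*b^2 + b*(3*x - 17) + 4*x^2 - 5*x - 6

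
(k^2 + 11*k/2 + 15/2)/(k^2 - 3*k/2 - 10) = (k + 3)/(k - 4)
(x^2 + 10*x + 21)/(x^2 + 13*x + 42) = (x + 3)/(x + 6)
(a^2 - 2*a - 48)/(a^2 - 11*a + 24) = (a + 6)/(a - 3)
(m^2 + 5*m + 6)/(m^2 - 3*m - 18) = (m + 2)/(m - 6)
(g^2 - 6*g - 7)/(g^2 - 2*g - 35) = (g + 1)/(g + 5)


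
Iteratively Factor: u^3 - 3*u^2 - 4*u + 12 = (u + 2)*(u^2 - 5*u + 6) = (u - 3)*(u + 2)*(u - 2)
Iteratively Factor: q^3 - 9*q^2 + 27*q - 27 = (q - 3)*(q^2 - 6*q + 9) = (q - 3)^2*(q - 3)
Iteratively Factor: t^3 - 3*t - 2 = (t - 2)*(t^2 + 2*t + 1) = (t - 2)*(t + 1)*(t + 1)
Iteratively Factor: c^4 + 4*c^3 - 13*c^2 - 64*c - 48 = (c + 1)*(c^3 + 3*c^2 - 16*c - 48) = (c + 1)*(c + 4)*(c^2 - c - 12) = (c - 4)*(c + 1)*(c + 4)*(c + 3)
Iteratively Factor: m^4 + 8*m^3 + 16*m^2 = (m)*(m^3 + 8*m^2 + 16*m) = m*(m + 4)*(m^2 + 4*m) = m*(m + 4)^2*(m)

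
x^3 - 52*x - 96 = (x - 8)*(x + 2)*(x + 6)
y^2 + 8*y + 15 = (y + 3)*(y + 5)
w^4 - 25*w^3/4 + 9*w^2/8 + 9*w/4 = w*(w - 6)*(w - 3/4)*(w + 1/2)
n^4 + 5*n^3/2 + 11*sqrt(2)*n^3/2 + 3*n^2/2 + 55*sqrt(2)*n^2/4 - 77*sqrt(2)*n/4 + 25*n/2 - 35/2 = (n - 1)*(n + 7/2)*(n + sqrt(2)/2)*(n + 5*sqrt(2))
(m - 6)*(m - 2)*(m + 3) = m^3 - 5*m^2 - 12*m + 36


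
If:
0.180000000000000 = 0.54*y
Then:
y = 0.33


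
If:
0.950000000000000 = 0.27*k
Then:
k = 3.52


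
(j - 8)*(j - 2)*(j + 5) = j^3 - 5*j^2 - 34*j + 80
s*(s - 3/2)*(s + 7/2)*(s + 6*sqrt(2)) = s^4 + 2*s^3 + 6*sqrt(2)*s^3 - 21*s^2/4 + 12*sqrt(2)*s^2 - 63*sqrt(2)*s/2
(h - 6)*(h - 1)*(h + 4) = h^3 - 3*h^2 - 22*h + 24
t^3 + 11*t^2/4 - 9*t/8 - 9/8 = (t - 3/4)*(t + 1/2)*(t + 3)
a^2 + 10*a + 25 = (a + 5)^2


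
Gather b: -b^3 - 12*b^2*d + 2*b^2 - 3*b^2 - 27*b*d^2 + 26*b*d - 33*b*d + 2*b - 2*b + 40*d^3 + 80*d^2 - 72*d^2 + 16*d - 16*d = -b^3 + b^2*(-12*d - 1) + b*(-27*d^2 - 7*d) + 40*d^3 + 8*d^2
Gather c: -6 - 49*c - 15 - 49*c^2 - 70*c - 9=-49*c^2 - 119*c - 30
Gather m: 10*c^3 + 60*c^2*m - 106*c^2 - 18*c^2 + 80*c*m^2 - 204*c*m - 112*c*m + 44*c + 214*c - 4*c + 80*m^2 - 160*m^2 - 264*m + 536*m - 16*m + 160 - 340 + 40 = 10*c^3 - 124*c^2 + 254*c + m^2*(80*c - 80) + m*(60*c^2 - 316*c + 256) - 140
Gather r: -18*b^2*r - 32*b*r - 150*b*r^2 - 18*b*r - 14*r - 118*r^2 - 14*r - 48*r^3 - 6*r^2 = -48*r^3 + r^2*(-150*b - 124) + r*(-18*b^2 - 50*b - 28)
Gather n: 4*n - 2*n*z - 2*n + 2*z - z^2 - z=n*(2 - 2*z) - z^2 + z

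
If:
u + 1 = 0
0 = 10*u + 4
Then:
No Solution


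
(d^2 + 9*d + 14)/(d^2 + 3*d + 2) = (d + 7)/(d + 1)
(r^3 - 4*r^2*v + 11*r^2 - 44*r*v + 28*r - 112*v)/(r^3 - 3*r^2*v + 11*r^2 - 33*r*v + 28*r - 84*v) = (r - 4*v)/(r - 3*v)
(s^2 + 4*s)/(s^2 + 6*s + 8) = s/(s + 2)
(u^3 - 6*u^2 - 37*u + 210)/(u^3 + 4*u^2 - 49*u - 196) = (u^2 + u - 30)/(u^2 + 11*u + 28)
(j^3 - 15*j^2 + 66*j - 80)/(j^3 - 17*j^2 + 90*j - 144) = (j^2 - 7*j + 10)/(j^2 - 9*j + 18)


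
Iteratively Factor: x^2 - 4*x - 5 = (x - 5)*(x + 1)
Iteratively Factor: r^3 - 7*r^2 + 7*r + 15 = (r + 1)*(r^2 - 8*r + 15) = (r - 3)*(r + 1)*(r - 5)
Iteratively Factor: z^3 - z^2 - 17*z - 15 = (z + 3)*(z^2 - 4*z - 5) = (z - 5)*(z + 3)*(z + 1)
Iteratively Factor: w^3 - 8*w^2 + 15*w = (w - 5)*(w^2 - 3*w) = w*(w - 5)*(w - 3)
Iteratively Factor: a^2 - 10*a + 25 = (a - 5)*(a - 5)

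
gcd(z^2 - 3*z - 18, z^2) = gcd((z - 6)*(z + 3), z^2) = 1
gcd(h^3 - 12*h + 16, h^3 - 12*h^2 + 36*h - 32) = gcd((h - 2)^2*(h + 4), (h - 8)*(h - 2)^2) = h^2 - 4*h + 4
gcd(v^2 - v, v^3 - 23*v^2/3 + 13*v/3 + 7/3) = v - 1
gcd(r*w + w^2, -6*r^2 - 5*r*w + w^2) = r + w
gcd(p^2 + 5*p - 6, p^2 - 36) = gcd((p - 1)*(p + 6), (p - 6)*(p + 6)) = p + 6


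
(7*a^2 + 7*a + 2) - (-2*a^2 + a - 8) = 9*a^2 + 6*a + 10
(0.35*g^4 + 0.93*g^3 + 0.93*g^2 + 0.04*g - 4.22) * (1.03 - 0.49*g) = -0.1715*g^5 - 0.0952*g^4 + 0.5022*g^3 + 0.9383*g^2 + 2.109*g - 4.3466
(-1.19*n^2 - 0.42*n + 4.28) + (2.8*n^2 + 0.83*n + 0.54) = 1.61*n^2 + 0.41*n + 4.82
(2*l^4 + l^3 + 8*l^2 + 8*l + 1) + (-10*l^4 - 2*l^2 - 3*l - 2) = -8*l^4 + l^3 + 6*l^2 + 5*l - 1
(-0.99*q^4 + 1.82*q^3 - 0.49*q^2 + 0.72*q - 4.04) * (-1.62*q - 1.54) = 1.6038*q^5 - 1.4238*q^4 - 2.009*q^3 - 0.4118*q^2 + 5.436*q + 6.2216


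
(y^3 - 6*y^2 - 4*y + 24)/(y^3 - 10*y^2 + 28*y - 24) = (y + 2)/(y - 2)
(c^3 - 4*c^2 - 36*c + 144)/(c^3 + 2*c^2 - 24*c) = (c - 6)/c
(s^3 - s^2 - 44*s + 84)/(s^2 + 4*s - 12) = (s^2 + s - 42)/(s + 6)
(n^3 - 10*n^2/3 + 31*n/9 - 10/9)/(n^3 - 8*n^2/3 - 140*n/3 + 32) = (3*n^2 - 8*n + 5)/(3*(n^2 - 2*n - 48))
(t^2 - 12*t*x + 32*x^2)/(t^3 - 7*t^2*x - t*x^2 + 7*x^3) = (t^2 - 12*t*x + 32*x^2)/(t^3 - 7*t^2*x - t*x^2 + 7*x^3)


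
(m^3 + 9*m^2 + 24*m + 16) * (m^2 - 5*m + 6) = m^5 + 4*m^4 - 15*m^3 - 50*m^2 + 64*m + 96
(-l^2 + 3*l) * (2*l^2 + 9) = -2*l^4 + 6*l^3 - 9*l^2 + 27*l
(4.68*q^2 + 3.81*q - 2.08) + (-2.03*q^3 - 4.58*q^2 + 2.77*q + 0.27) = -2.03*q^3 + 0.0999999999999996*q^2 + 6.58*q - 1.81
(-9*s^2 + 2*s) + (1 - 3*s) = -9*s^2 - s + 1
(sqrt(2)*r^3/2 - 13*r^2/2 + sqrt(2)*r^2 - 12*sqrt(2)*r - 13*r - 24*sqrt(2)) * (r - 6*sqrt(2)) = sqrt(2)*r^4/2 - 25*r^3/2 + sqrt(2)*r^3 - 25*r^2 + 27*sqrt(2)*r^2 + 54*sqrt(2)*r + 144*r + 288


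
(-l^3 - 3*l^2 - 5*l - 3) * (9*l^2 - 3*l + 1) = -9*l^5 - 24*l^4 - 37*l^3 - 15*l^2 + 4*l - 3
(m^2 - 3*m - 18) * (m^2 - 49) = m^4 - 3*m^3 - 67*m^2 + 147*m + 882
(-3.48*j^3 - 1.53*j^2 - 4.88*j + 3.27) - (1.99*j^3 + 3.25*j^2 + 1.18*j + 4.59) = -5.47*j^3 - 4.78*j^2 - 6.06*j - 1.32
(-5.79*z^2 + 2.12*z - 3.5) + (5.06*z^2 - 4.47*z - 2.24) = -0.73*z^2 - 2.35*z - 5.74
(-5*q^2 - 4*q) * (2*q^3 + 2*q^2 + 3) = -10*q^5 - 18*q^4 - 8*q^3 - 15*q^2 - 12*q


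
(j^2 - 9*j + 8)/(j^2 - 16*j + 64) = (j - 1)/(j - 8)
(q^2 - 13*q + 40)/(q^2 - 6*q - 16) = (q - 5)/(q + 2)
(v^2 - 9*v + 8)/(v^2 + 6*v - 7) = (v - 8)/(v + 7)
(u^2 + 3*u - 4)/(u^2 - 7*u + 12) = (u^2 + 3*u - 4)/(u^2 - 7*u + 12)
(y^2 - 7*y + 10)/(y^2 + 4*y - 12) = (y - 5)/(y + 6)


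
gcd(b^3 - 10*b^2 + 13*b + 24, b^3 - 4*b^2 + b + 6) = b^2 - 2*b - 3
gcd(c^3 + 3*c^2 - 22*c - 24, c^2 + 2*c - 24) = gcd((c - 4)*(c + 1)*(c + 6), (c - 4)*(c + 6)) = c^2 + 2*c - 24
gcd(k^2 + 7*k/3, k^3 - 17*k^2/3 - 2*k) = k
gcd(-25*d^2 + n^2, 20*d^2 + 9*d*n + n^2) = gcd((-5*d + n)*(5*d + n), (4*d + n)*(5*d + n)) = 5*d + n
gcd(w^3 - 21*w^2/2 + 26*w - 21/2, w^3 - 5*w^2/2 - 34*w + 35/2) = w^2 - 15*w/2 + 7/2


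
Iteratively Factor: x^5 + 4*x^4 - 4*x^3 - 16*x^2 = (x - 2)*(x^4 + 6*x^3 + 8*x^2) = (x - 2)*(x + 2)*(x^3 + 4*x^2) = x*(x - 2)*(x + 2)*(x^2 + 4*x) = x*(x - 2)*(x + 2)*(x + 4)*(x)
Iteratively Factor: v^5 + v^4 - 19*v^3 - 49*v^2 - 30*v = (v)*(v^4 + v^3 - 19*v^2 - 49*v - 30) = v*(v + 3)*(v^3 - 2*v^2 - 13*v - 10) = v*(v + 2)*(v + 3)*(v^2 - 4*v - 5) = v*(v + 1)*(v + 2)*(v + 3)*(v - 5)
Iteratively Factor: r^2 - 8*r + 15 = (r - 3)*(r - 5)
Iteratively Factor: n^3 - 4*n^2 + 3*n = (n - 3)*(n^2 - n) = n*(n - 3)*(n - 1)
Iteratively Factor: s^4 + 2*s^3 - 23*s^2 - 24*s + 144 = (s - 3)*(s^3 + 5*s^2 - 8*s - 48) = (s - 3)*(s + 4)*(s^2 + s - 12) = (s - 3)^2*(s + 4)*(s + 4)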